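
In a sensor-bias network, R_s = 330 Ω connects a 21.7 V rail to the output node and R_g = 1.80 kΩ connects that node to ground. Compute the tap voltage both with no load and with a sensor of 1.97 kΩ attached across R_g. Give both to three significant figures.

Unloaded: 18.3 V; loaded: 16.1 V

Open-circuit: V = 21.7 × 1800/(330 + 1800) = 18.3 V.
With the load, R_g becomes R_g‖R_L = 940.6 Ω, so V = 21.7 × 940.6/1271 = 16.1 V.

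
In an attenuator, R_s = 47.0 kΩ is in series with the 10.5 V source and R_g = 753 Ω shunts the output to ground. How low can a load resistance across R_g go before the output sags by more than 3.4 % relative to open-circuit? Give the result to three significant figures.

Output resistance R_th = R_s‖R_g = (47000 × 753)/47750 = 741.1 Ω.
The fractional drop is R_th/(R_th + R_L); requiring this ≤ 0.0340 gives R_L ≥ R_th(1/0.0340 − 1) = 741.1 × 28.41 = 21.1 kΩ.

R_L(min) ≈ 21.1 kΩ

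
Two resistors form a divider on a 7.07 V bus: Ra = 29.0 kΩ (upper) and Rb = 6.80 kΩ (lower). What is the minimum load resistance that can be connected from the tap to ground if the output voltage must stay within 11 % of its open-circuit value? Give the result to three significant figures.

Output resistance R_th = Ra‖Rb = (29.0 × 6.80)/35.80 = 5.508 kΩ.
The fractional drop is R_th/(R_th + R_L); requiring this ≤ 0.110 gives R_L ≥ R_th(1/0.110 − 1) = 5.508 × 8.091 = 44.6 kΩ.

R_L(min) ≈ 44.6 kΩ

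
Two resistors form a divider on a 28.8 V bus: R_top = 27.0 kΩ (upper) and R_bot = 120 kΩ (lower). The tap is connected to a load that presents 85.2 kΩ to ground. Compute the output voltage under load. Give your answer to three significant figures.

The load sits in parallel with R_bot: R_bot‖R_L = (120 × 85.2) / (120 + 85.2) = 49.82 kΩ.
V_out = 28.8 × 49.82 / (27.0 + 49.82) = 28.8 × 49.82/76.82 = 18.7 V.
(Unloaded it would have been 23.5 V.)

V_out ≈ 18.7 V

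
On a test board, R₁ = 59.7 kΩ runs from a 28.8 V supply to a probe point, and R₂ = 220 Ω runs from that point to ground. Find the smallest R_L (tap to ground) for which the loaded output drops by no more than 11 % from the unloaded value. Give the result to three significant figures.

Output resistance R_th = R₁‖R₂ = (59700 × 220)/59920 = 219.2 Ω.
The fractional drop is R_th/(R_th + R_L); requiring this ≤ 0.110 gives R_L ≥ R_th(1/0.110 − 1) = 219.2 × 8.091 = 1.77 kΩ.

R_L(min) ≈ 1.77 kΩ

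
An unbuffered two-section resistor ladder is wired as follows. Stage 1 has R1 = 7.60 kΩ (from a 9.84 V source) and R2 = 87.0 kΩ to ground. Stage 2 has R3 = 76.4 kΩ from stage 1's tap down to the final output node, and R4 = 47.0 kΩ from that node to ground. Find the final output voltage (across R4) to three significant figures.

Stage 2 presents R3+R4 = 123.4 kΩ as a load on stage 1's tap.
Stage 1's lower leg becomes R2‖(R3+R4) = 51.03 kΩ, so V_mid = 9.84 × 51.03/58.63 = 8.564 V.
Stage 2 is itself unloaded: V_out = V_mid × R4/(R3+R4) = 8.564 × 47.0/123.4 = 3.26 V.

V_out ≈ 3.26 V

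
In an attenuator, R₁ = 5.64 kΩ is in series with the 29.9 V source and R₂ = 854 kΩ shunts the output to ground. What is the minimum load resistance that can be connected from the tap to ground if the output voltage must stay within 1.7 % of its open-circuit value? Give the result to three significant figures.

R_L(min) ≈ 324 kΩ

Output resistance R_th = R₁‖R₂ = (5.64 × 854)/859.6 = 5.603 kΩ.
The fractional drop is R_th/(R_th + R_L); requiring this ≤ 0.0170 gives R_L ≥ R_th(1/0.0170 − 1) = 5.603 × 57.82 = 324 kΩ.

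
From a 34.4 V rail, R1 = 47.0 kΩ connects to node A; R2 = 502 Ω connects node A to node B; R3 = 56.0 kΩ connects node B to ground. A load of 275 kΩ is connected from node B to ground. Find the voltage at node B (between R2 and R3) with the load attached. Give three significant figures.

At node B, R3 is in parallel with the load: R3‖R_L = 46530 Ω.
Below node A the resistance is R2 + (R3‖R_L) = 47030 Ω, so V_A = 34.4 × 47030/94030 = 17.21 V.
Then V_B = V_A × (R3‖R_L)/(R2 + R3‖R_L) = 17.21 × 46530/47030 = 17.0 V.

V ≈ 17.0 V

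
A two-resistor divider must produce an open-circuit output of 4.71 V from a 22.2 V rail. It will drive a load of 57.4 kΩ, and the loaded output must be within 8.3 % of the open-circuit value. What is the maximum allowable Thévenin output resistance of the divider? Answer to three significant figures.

R_th ≤ 5.20 kΩ

Loading drop = R_th/(R_th + R_L) ≤ 0.0830, so R_th ≤ R_L · ε/(1−ε) = 57.4 kΩ × 0.0830/0.9170 = 5.20 kΩ.
(Any R1, R2 with R2/(R1+R2) = 0.212 and R1‖R2 ≤ 5.20 kΩ will meet the spec.)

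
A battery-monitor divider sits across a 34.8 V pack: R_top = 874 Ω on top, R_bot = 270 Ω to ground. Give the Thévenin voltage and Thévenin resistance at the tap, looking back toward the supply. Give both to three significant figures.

V_th is the open-circuit tap voltage: 34.8 × 270/(874 + 270) = 8.21 V.
With the supply zeroed, R_top and R_bot appear in parallel from the tap: R_th = R_top‖R_bot = (874 × 270)/1144 = 206 Ω.

V_th = 8.21 V, R_th = 206 Ω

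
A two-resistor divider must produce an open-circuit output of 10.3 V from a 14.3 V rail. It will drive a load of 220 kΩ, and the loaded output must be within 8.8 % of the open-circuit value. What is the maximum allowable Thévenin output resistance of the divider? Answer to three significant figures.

Loading drop = R_th/(R_th + R_L) ≤ 0.0880, so R_th ≤ R_L · ε/(1−ε) = 220 kΩ × 0.0880/0.9120 = 21.2 kΩ.
(Any R1, R2 with R2/(R1+R2) = 0.720 and R1‖R2 ≤ 21.2 kΩ will meet the spec.)

R_th ≤ 21.2 kΩ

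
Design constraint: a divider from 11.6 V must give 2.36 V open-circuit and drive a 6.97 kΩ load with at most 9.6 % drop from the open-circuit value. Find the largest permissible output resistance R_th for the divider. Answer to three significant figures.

R_th ≤ 740 Ω

Loading drop = R_th/(R_th + R_L) ≤ 0.0960, so R_th ≤ R_L · ε/(1−ε) = 6.97 kΩ × 0.0960/0.9040 = 740 Ω.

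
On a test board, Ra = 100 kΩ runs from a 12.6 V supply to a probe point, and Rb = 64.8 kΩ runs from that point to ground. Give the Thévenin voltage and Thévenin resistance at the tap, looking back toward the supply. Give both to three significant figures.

V_th = 4.95 V, R_th = 39.3 kΩ

V_th is the open-circuit tap voltage: 12.6 × 64.8/(100 + 64.8) = 4.95 V.
With the supply zeroed, Ra and Rb appear in parallel from the tap: R_th = Ra‖Rb = (100 × 64.8)/164.8 = 39.3 kΩ.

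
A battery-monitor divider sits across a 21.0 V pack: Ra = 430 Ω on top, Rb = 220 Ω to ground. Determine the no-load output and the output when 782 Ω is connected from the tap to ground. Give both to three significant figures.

Open-circuit: V = 21.0 × 220/(430 + 220) = 7.11 V.
With the load, Rb becomes Rb‖R_L = 171.7 Ω, so V = 21.0 × 171.7/601.7 = 5.99 V.

Unloaded: 7.11 V; loaded: 5.99 V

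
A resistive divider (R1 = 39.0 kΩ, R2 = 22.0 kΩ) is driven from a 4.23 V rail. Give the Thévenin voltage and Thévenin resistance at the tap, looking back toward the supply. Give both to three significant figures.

V_th = 1.53 V, R_th = 14.1 kΩ

V_th is the open-circuit tap voltage: 4.23 × 22.0/(39.0 + 22.0) = 1.53 V.
With the supply zeroed, R1 and R2 appear in parallel from the tap: R_th = R1‖R2 = (39.0 × 22.0)/61.00 = 14.1 kΩ.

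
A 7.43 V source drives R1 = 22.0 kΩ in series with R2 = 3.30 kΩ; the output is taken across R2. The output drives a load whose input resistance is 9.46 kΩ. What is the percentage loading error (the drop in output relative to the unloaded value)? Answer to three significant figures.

The divider's output (Thévenin) resistance is R1‖R2 = 2.870 kΩ.
Fractional drop under load = R_th/(R_th + R_L) = 2.870 / (2.870 + 9.46) = 0.2327.
So the output falls by 23.3 %.

23.3 %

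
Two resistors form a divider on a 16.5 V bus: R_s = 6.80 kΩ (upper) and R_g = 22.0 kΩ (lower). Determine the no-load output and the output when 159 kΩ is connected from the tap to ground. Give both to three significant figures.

Unloaded: 12.6 V; loaded: 12.2 V

Open-circuit: V = 16.5 × 22.0/(6.80 + 22.0) = 12.6 V.
With the load, R_g becomes R_g‖R_L = 19.33 kΩ, so V = 16.5 × 19.33/26.13 = 12.2 V.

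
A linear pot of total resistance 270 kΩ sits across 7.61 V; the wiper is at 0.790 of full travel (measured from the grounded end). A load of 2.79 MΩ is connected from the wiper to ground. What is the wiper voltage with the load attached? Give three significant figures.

The wiper splits the pot into (1−α)R = 56.70 kΩ above and αR = 213.3 kΩ below.
Lower section ‖ load = 198.2 kΩ.
V_wiper = 7.61 × 198.2/(56.70 + 198.2) = 5.92 V.

V ≈ 5.92 V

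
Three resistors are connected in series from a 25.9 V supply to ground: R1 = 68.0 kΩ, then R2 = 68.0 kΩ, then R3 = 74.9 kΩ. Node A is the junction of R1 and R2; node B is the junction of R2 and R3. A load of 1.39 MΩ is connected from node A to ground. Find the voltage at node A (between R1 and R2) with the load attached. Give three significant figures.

V ≈ 17.0 V

Below node A the series string R2+R3 = 142.9 kΩ sits in parallel with the 1390 kΩ load: 129.6 kΩ.
V_A = 25.9 × 129.6/(68.0 + 129.6) = 17.0 V.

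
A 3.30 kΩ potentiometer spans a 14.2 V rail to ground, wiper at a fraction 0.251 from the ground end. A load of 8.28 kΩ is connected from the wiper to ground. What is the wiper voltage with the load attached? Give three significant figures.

The wiper splits the pot into (1−α)R = 2472 Ω above and αR = 828.3 Ω below.
Lower section ‖ load = 753.0 Ω.
V_wiper = 14.2 × 753.0/(2472 + 753.0) = 3.32 V.

V ≈ 3.32 V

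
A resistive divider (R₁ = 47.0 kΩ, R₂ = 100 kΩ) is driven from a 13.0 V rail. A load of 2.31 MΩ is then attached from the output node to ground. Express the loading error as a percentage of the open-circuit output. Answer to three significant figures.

The divider's output (Thévenin) resistance is R₁‖R₂ = 31.97 kΩ.
Fractional drop under load = R_th/(R_th + R_L) = 31.97 / (31.97 + 2310) = 0.01365.
So the output falls by 1.37 %.

1.37 %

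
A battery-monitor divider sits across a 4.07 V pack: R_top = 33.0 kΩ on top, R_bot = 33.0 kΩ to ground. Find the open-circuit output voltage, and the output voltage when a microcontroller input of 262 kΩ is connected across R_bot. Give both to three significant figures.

Unloaded: 2.04 V; loaded: 1.91 V

Open-circuit: V = 4.07 × 33.0/(33.0 + 33.0) = 2.04 V.
With the load, R_bot becomes R_bot‖R_L = 29.31 kΩ, so V = 4.07 × 29.31/62.31 = 1.91 V.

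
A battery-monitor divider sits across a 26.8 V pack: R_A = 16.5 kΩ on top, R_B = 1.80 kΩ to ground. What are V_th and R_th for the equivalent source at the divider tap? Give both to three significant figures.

V_th = 2.64 V, R_th = 1.62 kΩ

V_th is the open-circuit tap voltage: 26.8 × 1.80/(16.5 + 1.80) = 2.64 V.
With the supply zeroed, R_A and R_B appear in parallel from the tap: R_th = R_A‖R_B = (16.5 × 1.80)/18.30 = 1.62 kΩ.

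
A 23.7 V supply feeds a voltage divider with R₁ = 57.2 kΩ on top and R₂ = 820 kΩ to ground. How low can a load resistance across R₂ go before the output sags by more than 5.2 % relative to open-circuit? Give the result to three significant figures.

R_L(min) ≈ 975 kΩ

Output resistance R_th = R₁‖R₂ = (57.2 × 820)/877.2 = 53.47 kΩ.
The fractional drop is R_th/(R_th + R_L); requiring this ≤ 0.0520 gives R_L ≥ R_th(1/0.0520 − 1) = 53.47 × 18.23 = 975 kΩ.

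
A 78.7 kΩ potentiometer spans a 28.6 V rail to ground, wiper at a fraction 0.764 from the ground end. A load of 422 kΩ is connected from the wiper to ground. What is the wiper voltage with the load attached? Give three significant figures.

The wiper splits the pot into (1−α)R = 18.57 kΩ above and αR = 60.13 kΩ below.
Lower section ‖ load = 52.63 kΩ.
V_wiper = 28.6 × 52.63/(18.57 + 52.63) = 21.1 V.

V ≈ 21.1 V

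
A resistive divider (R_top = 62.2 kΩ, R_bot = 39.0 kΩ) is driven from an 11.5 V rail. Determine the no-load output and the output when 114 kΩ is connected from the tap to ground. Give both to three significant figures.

Unloaded: 4.43 V; loaded: 3.66 V

Open-circuit: V = 11.5 × 39.0/(62.2 + 39.0) = 4.43 V.
With the load, R_bot becomes R_bot‖R_L = 29.06 kΩ, so V = 11.5 × 29.06/91.26 = 3.66 V.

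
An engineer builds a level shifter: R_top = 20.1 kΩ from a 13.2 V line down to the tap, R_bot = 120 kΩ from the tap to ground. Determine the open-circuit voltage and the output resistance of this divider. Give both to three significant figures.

V_th = 11.3 V, R_th = 17.2 kΩ

V_th is the open-circuit tap voltage: 13.2 × 120/(20.1 + 120) = 11.3 V.
With the supply zeroed, R_top and R_bot appear in parallel from the tap: R_th = R_top‖R_bot = (20.1 × 120)/140.1 = 17.2 kΩ.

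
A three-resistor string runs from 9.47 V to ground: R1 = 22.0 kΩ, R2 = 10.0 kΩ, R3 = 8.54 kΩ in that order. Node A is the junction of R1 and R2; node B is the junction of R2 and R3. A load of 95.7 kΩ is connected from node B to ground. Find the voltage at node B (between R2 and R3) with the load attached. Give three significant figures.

At node B, R3 is in parallel with the load: R3‖R_L = 7.840 kΩ.
Below node A the resistance is R2 + (R3‖R_L) = 17.84 kΩ, so V_A = 9.47 × 17.84/39.84 = 4.241 V.
Then V_B = V_A × (R3‖R_L)/(R2 + R3‖R_L) = 4.241 × 7.840/17.84 = 1.86 V.

V ≈ 1.86 V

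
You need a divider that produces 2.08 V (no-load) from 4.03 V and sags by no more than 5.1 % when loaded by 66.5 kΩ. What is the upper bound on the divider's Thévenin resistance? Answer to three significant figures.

R_th ≤ 3.57 kΩ

Loading drop = R_th/(R_th + R_L) ≤ 0.0510, so R_th ≤ R_L · ε/(1−ε) = 66.5 kΩ × 0.0510/0.9490 = 3.57 kΩ.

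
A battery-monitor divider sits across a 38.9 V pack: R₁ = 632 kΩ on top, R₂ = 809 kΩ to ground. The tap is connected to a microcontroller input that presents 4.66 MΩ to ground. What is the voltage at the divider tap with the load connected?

V_out ≈ 20.3 V

The load sits in parallel with R₂: R₂‖R_L = (809 × 4660) / (809 + 4660) = 689.3 kΩ.
V_out = 38.9 × 689.3 / (632 + 689.3) = 38.9 × 689.3/1321 = 20.3 V.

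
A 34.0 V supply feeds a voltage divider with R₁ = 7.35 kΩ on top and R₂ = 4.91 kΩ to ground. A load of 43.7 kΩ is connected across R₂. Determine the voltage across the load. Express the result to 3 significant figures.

V_out ≈ 12.8 V

The load sits in parallel with R₂: R₂‖R_L = (4.91 × 43.7) / (4.91 + 43.7) = 4.414 kΩ.
V_out = 34.0 × 4.414 / (7.35 + 4.414) = 34.0 × 4.414/11.76 = 12.8 V.
(Unloaded it would have been 13.6 V.)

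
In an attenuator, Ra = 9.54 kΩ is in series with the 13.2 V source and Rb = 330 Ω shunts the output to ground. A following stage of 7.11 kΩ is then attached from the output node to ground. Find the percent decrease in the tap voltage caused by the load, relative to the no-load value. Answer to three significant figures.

4.29 %

The divider's output (Thévenin) resistance is Ra‖Rb = 319.0 Ω.
Fractional drop under load = R_th/(R_th + R_L) = 319.0 / (319.0 + 7110) = 0.04294.
So the output falls by 4.29 %.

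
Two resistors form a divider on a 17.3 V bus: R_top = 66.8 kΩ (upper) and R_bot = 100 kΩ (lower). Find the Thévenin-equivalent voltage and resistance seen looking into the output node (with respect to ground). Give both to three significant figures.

V_th is the open-circuit tap voltage: 17.3 × 100/(66.8 + 100) = 10.4 V.
With the supply zeroed, R_top and R_bot appear in parallel from the tap: R_th = R_top‖R_bot = (66.8 × 100)/166.8 = 40.0 kΩ.

V_th = 10.4 V, R_th = 40.0 kΩ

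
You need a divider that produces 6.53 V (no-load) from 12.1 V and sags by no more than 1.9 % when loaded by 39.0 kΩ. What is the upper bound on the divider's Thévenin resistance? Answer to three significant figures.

R_th ≤ 755 Ω

Loading drop = R_th/(R_th + R_L) ≤ 0.0190, so R_th ≤ R_L · ε/(1−ε) = 39.0 kΩ × 0.0190/0.9810 = 755 Ω.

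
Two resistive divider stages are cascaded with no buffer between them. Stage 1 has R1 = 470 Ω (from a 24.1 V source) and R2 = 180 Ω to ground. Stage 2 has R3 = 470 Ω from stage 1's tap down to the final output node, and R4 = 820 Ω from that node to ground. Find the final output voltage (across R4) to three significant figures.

Stage 2 presents R3+R4 = 1290 Ω as a load on stage 1's tap.
Stage 1's lower leg becomes R2‖(R3+R4) = 158.0 Ω, so V_mid = 24.1 × 158.0/628.0 = 6.062 V.
Stage 2 is itself unloaded: V_out = V_mid × R4/(R3+R4) = 6.062 × 820/1290 = 3.85 V.

V_out ≈ 3.85 V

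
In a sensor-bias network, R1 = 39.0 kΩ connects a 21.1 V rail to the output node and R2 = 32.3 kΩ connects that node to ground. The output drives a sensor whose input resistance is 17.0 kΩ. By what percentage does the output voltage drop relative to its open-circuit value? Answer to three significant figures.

Unloaded V = 21.1 × 32.3/71.30 = 9.559 V.
Loaded: R2‖R_L = 11.14 kΩ, giving V = 21.1 × 11.14/50.14 = 4.687 V.
Drop = (9.559 − 4.687) / 9.559 = 51.0 %.

51.0 %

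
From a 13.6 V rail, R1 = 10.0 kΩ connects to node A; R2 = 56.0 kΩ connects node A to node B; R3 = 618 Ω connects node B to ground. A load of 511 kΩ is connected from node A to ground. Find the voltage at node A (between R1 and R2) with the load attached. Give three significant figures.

Below node A the series string R2+R3 = 56620 Ω sits in parallel with the 511000 Ω load: 50970 Ω.
V_A = 13.6 × 50970/(10000 + 50970) = 11.4 V.

V ≈ 11.4 V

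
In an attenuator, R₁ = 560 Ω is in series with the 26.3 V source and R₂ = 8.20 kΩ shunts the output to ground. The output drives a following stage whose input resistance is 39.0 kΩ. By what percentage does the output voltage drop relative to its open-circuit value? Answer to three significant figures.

The divider's output (Thévenin) resistance is R₁‖R₂ = 524.2 Ω.
Fractional drop under load = R_th/(R_th + R_L) = 524.2 / (524.2 + 39000) = 0.01326.
So the output falls by 1.33 %.

1.33 %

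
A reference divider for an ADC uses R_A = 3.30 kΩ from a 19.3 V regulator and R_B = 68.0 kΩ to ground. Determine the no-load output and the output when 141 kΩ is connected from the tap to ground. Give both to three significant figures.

Unloaded: 18.4 V; loaded: 18.0 V

Open-circuit: V = 19.3 × 68.0/(3.30 + 68.0) = 18.4 V.
With the load, R_B becomes R_B‖R_L = 45.88 kΩ, so V = 19.3 × 45.88/49.18 = 18.0 V.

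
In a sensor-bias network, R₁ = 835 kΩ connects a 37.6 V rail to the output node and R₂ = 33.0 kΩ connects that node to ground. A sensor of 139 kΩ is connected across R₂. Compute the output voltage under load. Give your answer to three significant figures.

The load sits in parallel with R₂: R₂‖R_L = (33.0 × 139) / (33.0 + 139) = 26.67 kΩ.
V_out = 37.6 × 26.67 / (835 + 26.67) = 37.6 × 26.67/861.7 = 1.16 V.

V_out ≈ 1.16 V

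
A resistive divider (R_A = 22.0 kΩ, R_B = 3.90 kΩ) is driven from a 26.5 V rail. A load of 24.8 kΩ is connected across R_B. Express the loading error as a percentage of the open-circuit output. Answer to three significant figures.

11.8 %

Unloaded V = 26.5 × 3.90/25.90 = 3.9903 V.
Loaded: R_B‖R_L = 3.370 kΩ, giving V = 26.5 × 3.370/25.37 = 3.5201 V.
Drop = (3.9903 − 3.5201) / 3.9903 = 11.8 %.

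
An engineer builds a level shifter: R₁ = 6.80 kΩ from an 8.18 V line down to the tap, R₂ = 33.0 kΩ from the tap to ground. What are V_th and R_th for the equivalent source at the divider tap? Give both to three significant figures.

V_th is the open-circuit tap voltage: 8.18 × 33.0/(6.80 + 33.0) = 6.78 V.
With the supply zeroed, R₁ and R₂ appear in parallel from the tap: R_th = R₁‖R₂ = (6.80 × 33.0)/39.80 = 5.64 kΩ.

V_th = 6.78 V, R_th = 5.64 kΩ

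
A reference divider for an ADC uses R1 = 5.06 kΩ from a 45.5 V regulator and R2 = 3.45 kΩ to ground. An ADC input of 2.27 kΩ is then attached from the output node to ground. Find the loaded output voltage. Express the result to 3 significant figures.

V_out ≈ 9.69 V

The load sits in parallel with R2: R2‖R_L = (3.45 × 2.27) / (3.45 + 2.27) = 1.369 kΩ.
V_out = 45.5 × 1.369 / (5.06 + 1.369) = 45.5 × 1.369/6.429 = 9.69 V.
(Unloaded it would have been 18.4 V.)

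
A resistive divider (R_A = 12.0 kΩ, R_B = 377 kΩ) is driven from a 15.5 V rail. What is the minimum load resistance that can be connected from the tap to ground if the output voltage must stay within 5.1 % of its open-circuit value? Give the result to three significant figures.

Output resistance R_th = R_A‖R_B = (12.0 × 377)/389.0 = 11.63 kΩ.
The fractional drop is R_th/(R_th + R_L); requiring this ≤ 0.0510 gives R_L ≥ R_th(1/0.0510 − 1) = 11.63 × 18.61 = 216 kΩ.

R_L(min) ≈ 216 kΩ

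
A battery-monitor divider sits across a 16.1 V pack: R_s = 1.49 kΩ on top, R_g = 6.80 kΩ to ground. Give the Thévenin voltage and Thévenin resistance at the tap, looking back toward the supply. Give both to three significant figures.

V_th is the open-circuit tap voltage: 16.1 × 6.80/(1.49 + 6.80) = 13.2 V.
With the supply zeroed, R_s and R_g appear in parallel from the tap: R_th = R_s‖R_g = (1.49 × 6.80)/8.290 = 1.22 kΩ.

V_th = 13.2 V, R_th = 1.22 kΩ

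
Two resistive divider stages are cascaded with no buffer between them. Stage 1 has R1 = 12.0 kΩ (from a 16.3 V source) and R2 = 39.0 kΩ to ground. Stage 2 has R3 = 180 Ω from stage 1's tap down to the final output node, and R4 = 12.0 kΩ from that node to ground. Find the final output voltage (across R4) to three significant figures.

Stage 2 presents R3+R4 = 12180 Ω as a load on stage 1's tap.
Stage 1's lower leg becomes R2‖(R3+R4) = 9281 Ω, so V_mid = 16.3 × 9281/21280 = 7.109 V.
Stage 2 is itself unloaded: V_out = V_mid × R4/(R3+R4) = 7.109 × 12000/12180 = 7.00 V.

V_out ≈ 7.00 V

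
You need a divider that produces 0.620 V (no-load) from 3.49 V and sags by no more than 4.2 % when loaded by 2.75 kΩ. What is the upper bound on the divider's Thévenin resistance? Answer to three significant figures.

R_th ≤ 121 Ω

Loading drop = R_th/(R_th + R_L) ≤ 0.0420, so R_th ≤ R_L · ε/(1−ε) = 2.75 kΩ × 0.0420/0.9580 = 121 Ω.
(Any R1, R2 with R2/(R1+R2) = 0.178 and R1‖R2 ≤ 121 Ω will meet the spec.)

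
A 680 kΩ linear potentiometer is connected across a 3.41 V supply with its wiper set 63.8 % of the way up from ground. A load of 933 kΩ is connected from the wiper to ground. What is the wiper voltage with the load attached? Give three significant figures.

V ≈ 1.86 V

The wiper splits the pot into (1−α)R = 246.2 kΩ above and αR = 433.8 kΩ below.
Lower section ‖ load = 296.1 kΩ.
V_wiper = 3.41 × 296.1/(246.2 + 296.1) = 1.86 V.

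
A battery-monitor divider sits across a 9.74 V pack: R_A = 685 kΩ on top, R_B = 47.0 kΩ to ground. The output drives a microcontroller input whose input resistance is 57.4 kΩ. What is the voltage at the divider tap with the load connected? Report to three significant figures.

V_out ≈ 0.354 V

The load sits in parallel with R_B: R_B‖R_L = (47.0 × 57.4) / (47.0 + 57.4) = 25.84 kΩ.
V_out = 9.74 × 25.84 / (685 + 25.84) = 9.74 × 25.84/710.8 = 0.354 V.
(Unloaded it would have been 0.625 V.)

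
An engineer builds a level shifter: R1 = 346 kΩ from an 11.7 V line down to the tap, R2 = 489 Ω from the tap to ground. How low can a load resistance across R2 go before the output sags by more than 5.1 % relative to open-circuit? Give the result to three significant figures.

R_L(min) ≈ 9.09 kΩ

Output resistance R_th = R1‖R2 = (346000 × 489)/346500 = 488.3 Ω.
The fractional drop is R_th/(R_th + R_L); requiring this ≤ 0.0510 gives R_L ≥ R_th(1/0.0510 − 1) = 488.3 × 18.61 = 9.09 kΩ.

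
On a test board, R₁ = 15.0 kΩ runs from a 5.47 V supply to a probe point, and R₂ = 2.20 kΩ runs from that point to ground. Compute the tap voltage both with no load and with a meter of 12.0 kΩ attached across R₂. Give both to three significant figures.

Unloaded: 0.700 V; loaded: 0.603 V

Open-circuit: V = 5.47 × 2.20/(15.0 + 2.20) = 0.700 V.
With the load, R₂ becomes R₂‖R_L = 1.859 kΩ, so V = 5.47 × 1.859/16.86 = 0.603 V.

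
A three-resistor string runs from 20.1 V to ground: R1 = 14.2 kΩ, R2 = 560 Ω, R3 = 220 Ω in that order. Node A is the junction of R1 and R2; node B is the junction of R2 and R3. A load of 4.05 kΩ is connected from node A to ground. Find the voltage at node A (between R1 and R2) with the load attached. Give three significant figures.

V ≈ 0.885 V

Below node A the series string R2+R3 = 780.0 Ω sits in parallel with the 4050 Ω load: 654.0 Ω.
V_A = 20.1 × 654.0/(14200 + 654.0) = 0.885 V.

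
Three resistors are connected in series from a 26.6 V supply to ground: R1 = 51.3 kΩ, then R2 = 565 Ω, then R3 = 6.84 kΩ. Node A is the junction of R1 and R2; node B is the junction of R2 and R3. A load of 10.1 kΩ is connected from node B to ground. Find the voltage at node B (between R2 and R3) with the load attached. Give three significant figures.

V ≈ 1.94 V

At node B, R3 is in parallel with the load: R3‖R_L = 4078 Ω.
Below node A the resistance is R2 + (R3‖R_L) = 4643 Ω, so V_A = 26.6 × 4643/55940 = 2.208 V.
Then V_B = V_A × (R3‖R_L)/(R2 + R3‖R_L) = 2.208 × 4078/4643 = 1.94 V.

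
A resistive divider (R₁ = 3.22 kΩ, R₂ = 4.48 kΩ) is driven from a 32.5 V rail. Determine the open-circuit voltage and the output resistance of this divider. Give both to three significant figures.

V_th is the open-circuit tap voltage: 32.5 × 4.48/(3.22 + 4.48) = 18.9 V.
With the supply zeroed, R₁ and R₂ appear in parallel from the tap: R_th = R₁‖R₂ = (3.22 × 4.48)/7.700 = 1.87 kΩ.

V_th = 18.9 V, R_th = 1.87 kΩ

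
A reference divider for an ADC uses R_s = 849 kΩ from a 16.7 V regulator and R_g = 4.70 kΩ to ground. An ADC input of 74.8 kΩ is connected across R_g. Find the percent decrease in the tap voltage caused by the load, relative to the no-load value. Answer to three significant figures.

The divider's output (Thévenin) resistance is R_s‖R_g = 4.674 kΩ.
Fractional drop under load = R_th/(R_th + R_L) = 4.674 / (4.674 + 74.8) = 0.05881.
So the output falls by 5.88 %.

5.88 %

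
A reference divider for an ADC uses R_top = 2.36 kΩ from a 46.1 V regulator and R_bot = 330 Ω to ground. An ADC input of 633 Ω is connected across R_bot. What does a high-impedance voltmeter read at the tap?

The load sits in parallel with R_bot: R_bot‖R_L = (330 × 633) / (330 + 633) = 216.9 Ω.
V_out = 46.1 × 216.9 / (2360 + 216.9) = 46.1 × 216.9/2577 = 3.88 V.

V_out ≈ 3.88 V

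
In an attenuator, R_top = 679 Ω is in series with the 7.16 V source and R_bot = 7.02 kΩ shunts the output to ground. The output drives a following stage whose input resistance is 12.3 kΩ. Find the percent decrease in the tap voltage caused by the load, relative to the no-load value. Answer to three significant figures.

The divider's output (Thévenin) resistance is R_top‖R_bot = 619.1 Ω.
Fractional drop under load = R_th/(R_th + R_L) = 619.1 / (619.1 + 12300) = 0.04792.
So the output falls by 4.79 %.

4.79 %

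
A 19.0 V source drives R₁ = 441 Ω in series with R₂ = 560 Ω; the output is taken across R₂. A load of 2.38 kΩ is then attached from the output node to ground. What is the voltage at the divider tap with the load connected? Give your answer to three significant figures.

V_out ≈ 9.63 V

The load sits in parallel with R₂: R₂‖R_L = (560 × 2380) / (560 + 2380) = 453.3 Ω.
V_out = 19.0 × 453.3 / (441 + 453.3) = 19.0 × 453.3/894.3 = 9.63 V.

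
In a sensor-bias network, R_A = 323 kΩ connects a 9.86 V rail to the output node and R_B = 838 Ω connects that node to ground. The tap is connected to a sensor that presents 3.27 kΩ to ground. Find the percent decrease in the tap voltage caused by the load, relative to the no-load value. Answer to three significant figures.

20.4 %

The divider's output (Thévenin) resistance is R_A‖R_B = 835.8 Ω.
Fractional drop under load = R_th/(R_th + R_L) = 835.8 / (835.8 + 3270) = 0.2036.
So the output falls by 20.4 %.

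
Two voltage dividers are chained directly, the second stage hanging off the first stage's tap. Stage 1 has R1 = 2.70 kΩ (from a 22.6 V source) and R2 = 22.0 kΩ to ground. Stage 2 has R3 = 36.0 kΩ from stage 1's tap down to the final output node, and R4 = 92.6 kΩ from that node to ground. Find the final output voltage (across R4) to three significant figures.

V_out ≈ 14.2 V

Stage 2 presents R3+R4 = 128.6 kΩ as a load on stage 1's tap.
Stage 1's lower leg becomes R2‖(R3+R4) = 18.79 kΩ, so V_mid = 22.6 × 18.79/21.49 = 19.76 V.
Stage 2 is itself unloaded: V_out = V_mid × R4/(R3+R4) = 19.76 × 92.6/128.6 = 14.2 V.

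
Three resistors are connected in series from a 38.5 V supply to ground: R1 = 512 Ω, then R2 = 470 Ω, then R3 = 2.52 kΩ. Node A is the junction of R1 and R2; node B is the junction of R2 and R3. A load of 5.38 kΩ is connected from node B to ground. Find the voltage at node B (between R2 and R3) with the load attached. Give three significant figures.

V ≈ 24.5 V

At node B, R3 is in parallel with the load: R3‖R_L = 1716 Ω.
Below node A the resistance is R2 + (R3‖R_L) = 2186 Ω, so V_A = 38.5 × 2186/2698 = 31.19 V.
Then V_B = V_A × (R3‖R_L)/(R2 + R3‖R_L) = 31.19 × 1716/2186 = 24.5 V.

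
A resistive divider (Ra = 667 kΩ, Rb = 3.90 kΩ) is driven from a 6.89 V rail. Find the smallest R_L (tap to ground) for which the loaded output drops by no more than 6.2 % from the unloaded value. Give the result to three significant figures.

R_L(min) ≈ 58.7 kΩ

Output resistance R_th = Ra‖Rb = (667 × 3.90)/670.9 = 3.877 kΩ.
The fractional drop is R_th/(R_th + R_L); requiring this ≤ 0.0620 gives R_L ≥ R_th(1/0.0620 − 1) = 3.877 × 15.13 = 58.7 kΩ.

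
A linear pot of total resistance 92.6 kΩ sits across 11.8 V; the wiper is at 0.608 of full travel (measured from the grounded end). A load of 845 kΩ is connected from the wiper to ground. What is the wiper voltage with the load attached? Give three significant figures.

The wiper splits the pot into (1−α)R = 36.30 kΩ above and αR = 56.30 kΩ below.
Lower section ‖ load = 52.78 kΩ.
V_wiper = 11.8 × 52.78/(36.30 + 52.78) = 6.99 V.

V ≈ 6.99 V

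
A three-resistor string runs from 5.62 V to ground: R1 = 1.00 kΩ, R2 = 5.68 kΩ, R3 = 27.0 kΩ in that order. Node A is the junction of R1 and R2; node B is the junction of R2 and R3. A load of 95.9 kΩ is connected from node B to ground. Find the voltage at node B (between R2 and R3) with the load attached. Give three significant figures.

At node B, R3 is in parallel with the load: R3‖R_L = 21.07 kΩ.
Below node A the resistance is R2 + (R3‖R_L) = 26.75 kΩ, so V_A = 5.62 × 26.75/27.75 = 5.417 V.
Then V_B = V_A × (R3‖R_L)/(R2 + R3‖R_L) = 5.417 × 21.07/26.75 = 4.27 V.

V ≈ 4.27 V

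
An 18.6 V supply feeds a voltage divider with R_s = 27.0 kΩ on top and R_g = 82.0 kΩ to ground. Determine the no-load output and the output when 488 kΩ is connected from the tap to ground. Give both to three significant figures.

Open-circuit: V = 18.6 × 82.0/(27.0 + 82.0) = 14.0 V.
With the load, R_g becomes R_g‖R_L = 70.20 kΩ, so V = 18.6 × 70.20/97.20 = 13.4 V.

Unloaded: 14.0 V; loaded: 13.4 V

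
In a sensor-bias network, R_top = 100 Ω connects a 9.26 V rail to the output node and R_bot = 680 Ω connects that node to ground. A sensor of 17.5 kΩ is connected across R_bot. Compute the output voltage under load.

V_out ≈ 8.03 V

The load sits in parallel with R_bot: R_bot‖R_L = (680 × 17500) / (680 + 17500) = 654.6 Ω.
V_out = 9.26 × 654.6 / (100 + 654.6) = 9.26 × 654.6/754.6 = 8.03 V.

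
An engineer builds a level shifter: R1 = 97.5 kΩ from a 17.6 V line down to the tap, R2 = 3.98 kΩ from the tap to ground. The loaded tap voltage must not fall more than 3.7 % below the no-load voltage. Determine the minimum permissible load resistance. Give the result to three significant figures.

R_L(min) ≈ 99.5 kΩ

Output resistance R_th = R1‖R2 = (97.5 × 3.98)/101.5 = 3.824 kΩ.
The fractional drop is R_th/(R_th + R_L); requiring this ≤ 0.0370 gives R_L ≥ R_th(1/0.0370 − 1) = 3.824 × 26.03 = 99.5 kΩ.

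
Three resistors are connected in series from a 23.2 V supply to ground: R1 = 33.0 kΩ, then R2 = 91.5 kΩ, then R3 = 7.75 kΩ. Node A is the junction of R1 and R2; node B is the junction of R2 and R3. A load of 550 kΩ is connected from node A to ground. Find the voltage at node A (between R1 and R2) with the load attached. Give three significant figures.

V ≈ 16.7 V

Below node A the series string R2+R3 = 99.25 kΩ sits in parallel with the 550 kΩ load: 84.08 kΩ.
V_A = 23.2 × 84.08/(33.0 + 84.08) = 16.7 V.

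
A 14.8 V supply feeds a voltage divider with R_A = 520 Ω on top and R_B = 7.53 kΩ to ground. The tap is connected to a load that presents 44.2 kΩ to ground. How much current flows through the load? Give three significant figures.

I_L ≈ 0.310 mA

R_B‖R_L = 6434 Ω; V_out = 14.8 × 6434/6954 = 13.69 V.
I_L = V_out / R_L = 13.69 / 44.2 kΩ = 0.310 mA.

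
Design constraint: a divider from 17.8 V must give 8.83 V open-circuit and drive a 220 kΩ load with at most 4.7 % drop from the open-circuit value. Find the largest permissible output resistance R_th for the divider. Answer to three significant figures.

Loading drop = R_th/(R_th + R_L) ≤ 0.0470, so R_th ≤ R_L · ε/(1−ε) = 220 kΩ × 0.0470/0.9530 = 10.8 kΩ.
(Any R1, R2 with R2/(R1+R2) = 0.496 and R1‖R2 ≤ 10.8 kΩ will meet the spec.)

R_th ≤ 10.8 kΩ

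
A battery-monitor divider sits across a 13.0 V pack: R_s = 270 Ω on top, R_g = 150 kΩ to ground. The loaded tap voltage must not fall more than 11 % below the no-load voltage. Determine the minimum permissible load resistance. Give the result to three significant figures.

R_L(min) ≈ 2.18 kΩ

Output resistance R_th = R_s‖R_g = (270 × 150000)/150300 = 269.5 Ω.
The fractional drop is R_th/(R_th + R_L); requiring this ≤ 0.110 gives R_L ≥ R_th(1/0.110 − 1) = 269.5 × 8.091 = 2.18 kΩ.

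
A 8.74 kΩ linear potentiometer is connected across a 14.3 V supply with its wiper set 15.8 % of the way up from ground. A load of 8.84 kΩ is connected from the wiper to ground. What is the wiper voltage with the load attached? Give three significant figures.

The wiper splits the pot into (1−α)R = 7.359 kΩ above and αR = 1.381 kΩ below.
Lower section ‖ load = 1.194 kΩ.
V_wiper = 14.3 × 1.194/(7.359 + 1.194) = 2.00 V.

V ≈ 2.00 V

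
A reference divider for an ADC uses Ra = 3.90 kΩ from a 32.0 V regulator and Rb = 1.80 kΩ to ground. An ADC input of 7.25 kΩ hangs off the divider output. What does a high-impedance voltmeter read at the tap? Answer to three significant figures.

The load sits in parallel with Rb: Rb‖R_L = (1.80 × 7.25) / (1.80 + 7.25) = 1.442 kΩ.
V_out = 32.0 × 1.442 / (3.90 + 1.442) = 32.0 × 1.442/5.342 = 8.64 V.

V_out ≈ 8.64 V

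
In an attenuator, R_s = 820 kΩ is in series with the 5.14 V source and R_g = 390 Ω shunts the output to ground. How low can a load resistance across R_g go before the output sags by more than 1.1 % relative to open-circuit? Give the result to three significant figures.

R_L(min) ≈ 35.0 kΩ

Output resistance R_th = R_s‖R_g = (820000 × 390)/820400 = 389.8 Ω.
The fractional drop is R_th/(R_th + R_L); requiring this ≤ 0.0110 gives R_L ≥ R_th(1/0.0110 − 1) = 389.8 × 89.91 = 35.0 kΩ.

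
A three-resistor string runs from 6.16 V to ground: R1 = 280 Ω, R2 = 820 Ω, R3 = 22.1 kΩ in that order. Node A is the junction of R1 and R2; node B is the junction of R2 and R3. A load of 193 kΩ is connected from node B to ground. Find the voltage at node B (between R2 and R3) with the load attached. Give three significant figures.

V ≈ 5.84 V

At node B, R3 is in parallel with the load: R3‖R_L = 19830 Ω.
Below node A the resistance is R2 + (R3‖R_L) = 20650 Ω, so V_A = 6.16 × 20650/20930 = 6.078 V.
Then V_B = V_A × (R3‖R_L)/(R2 + R3‖R_L) = 6.078 × 19830/20650 = 5.84 V.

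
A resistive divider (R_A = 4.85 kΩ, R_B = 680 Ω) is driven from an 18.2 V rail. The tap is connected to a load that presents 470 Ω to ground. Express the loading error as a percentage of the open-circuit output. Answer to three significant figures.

The divider's output (Thévenin) resistance is R_A‖R_B = 596.4 Ω.
Fractional drop under load = R_th/(R_th + R_L) = 596.4 / (596.4 + 470) = 0.5593.
So the output falls by 55.9 %.

55.9 %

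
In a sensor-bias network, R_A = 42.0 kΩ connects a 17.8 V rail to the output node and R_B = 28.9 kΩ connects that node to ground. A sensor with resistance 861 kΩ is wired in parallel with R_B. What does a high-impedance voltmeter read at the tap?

The load sits in parallel with R_B: R_B‖R_L = (28.9 × 861) / (28.9 + 861) = 27.96 kΩ.
V_out = 17.8 × 27.96 / (42.0 + 27.96) = 17.8 × 27.96/69.96 = 7.11 V.

V_out ≈ 7.11 V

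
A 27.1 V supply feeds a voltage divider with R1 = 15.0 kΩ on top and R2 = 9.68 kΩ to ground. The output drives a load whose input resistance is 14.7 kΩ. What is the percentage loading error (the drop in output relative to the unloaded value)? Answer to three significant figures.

28.6 %

Unloaded V = 27.1 × 9.68/24.68 = 10.63 V.
Loaded: R2‖R_L = 5.837 kΩ, giving V = 27.1 × 5.837/20.84 = 7.591 V.
Drop = (10.63 − 7.591) / 10.63 = 28.6 %.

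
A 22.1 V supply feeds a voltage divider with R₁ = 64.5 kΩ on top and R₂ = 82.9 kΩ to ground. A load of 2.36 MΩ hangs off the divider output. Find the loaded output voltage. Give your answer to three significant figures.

The load sits in parallel with R₂: R₂‖R_L = (82.9 × 2360) / (82.9 + 2360) = 80.09 kΩ.
V_out = 22.1 × 80.09 / (64.5 + 80.09) = 22.1 × 80.09/144.6 = 12.2 V.

V_out ≈ 12.2 V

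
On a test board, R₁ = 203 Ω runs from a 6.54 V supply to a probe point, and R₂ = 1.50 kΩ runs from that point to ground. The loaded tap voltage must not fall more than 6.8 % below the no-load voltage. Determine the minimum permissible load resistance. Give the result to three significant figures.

R_L(min) ≈ 2.45 kΩ

Output resistance R_th = R₁‖R₂ = (203 × 1500)/1703 = 178.8 Ω.
The fractional drop is R_th/(R_th + R_L); requiring this ≤ 0.0680 gives R_L ≥ R_th(1/0.0680 − 1) = 178.8 × 13.71 = 2.45 kΩ.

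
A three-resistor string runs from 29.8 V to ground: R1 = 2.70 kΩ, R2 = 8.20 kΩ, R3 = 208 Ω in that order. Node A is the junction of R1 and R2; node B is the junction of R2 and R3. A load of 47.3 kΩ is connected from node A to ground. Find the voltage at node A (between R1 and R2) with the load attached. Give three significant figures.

V ≈ 21.6 V

Below node A the series string R2+R3 = 8408 Ω sits in parallel with the 47300 Ω load: 7139 Ω.
V_A = 29.8 × 7139/(2700 + 7139) = 21.6 V.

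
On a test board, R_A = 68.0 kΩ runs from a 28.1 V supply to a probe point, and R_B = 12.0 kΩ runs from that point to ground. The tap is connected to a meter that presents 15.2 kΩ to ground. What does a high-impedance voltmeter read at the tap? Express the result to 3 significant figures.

V_out ≈ 2.52 V

The load sits in parallel with R_B: R_B‖R_L = (12.0 × 15.2) / (12.0 + 15.2) = 6.706 kΩ.
V_out = 28.1 × 6.706 / (68.0 + 6.706) = 28.1 × 6.706/74.71 = 2.52 V.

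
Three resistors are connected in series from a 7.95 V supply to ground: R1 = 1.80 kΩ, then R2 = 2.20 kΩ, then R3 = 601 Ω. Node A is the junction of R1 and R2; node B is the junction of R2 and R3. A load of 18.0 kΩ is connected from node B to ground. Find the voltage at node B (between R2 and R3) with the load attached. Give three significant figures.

V ≈ 1.01 V

At node B, R3 is in parallel with the load: R3‖R_L = 581.6 Ω.
Below node A the resistance is R2 + (R3‖R_L) = 2782 Ω, so V_A = 7.95 × 2782/4582 = 4.827 V.
Then V_B = V_A × (R3‖R_L)/(R2 + R3‖R_L) = 4.827 × 581.6/2782 = 1.01 V.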